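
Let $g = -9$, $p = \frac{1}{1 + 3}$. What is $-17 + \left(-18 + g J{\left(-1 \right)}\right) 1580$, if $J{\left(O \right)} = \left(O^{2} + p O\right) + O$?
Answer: $-24902$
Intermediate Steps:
$p = \frac{1}{4} \approx 0.25$
$J{\left(O \right)} = O^{2} + \frac{5 O}{4}$ ($J{\left(O \right)} = \left(O^{2} + \frac{O}{4}\right) + O = O^{2} + \frac{5 O}{4}$)
$-17 + \left(-18 + g J{\left(-1 \right)}\right) 1580 = -17 + \left(-18 - 9 \cdot \frac{1}{4} \left(-1\right) \left(5 + 4 \left(-1\right)\right)\right) 1580 = -17 + \left(-18 - 9 \cdot \frac{1}{4} \left(-1\right) \left(5 - 4\right)\right) 1580 = -17 + \left(-18 - 9 \cdot \frac{1}{4} \left(-1\right) 1\right) 1580 = -17 + \left(-18 - - \frac{9}{4}\right) 1580 = -17 + \left(-18 + \frac{9}{4}\right) 1580 = -17 - 24885 = -24902$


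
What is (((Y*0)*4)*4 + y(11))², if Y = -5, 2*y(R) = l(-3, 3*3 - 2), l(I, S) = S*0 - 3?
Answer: 9/4 ≈ 2.2500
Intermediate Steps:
l(I, S) = -3 (l(I, S) = 0 - 3 = -3)
y(R) = -3/2 (y(R) = (½)*(-3) = -3/2)
(((Y*0)*4)*4 + y(11))² = ((-5*0*4)*4 - 3/2)² = ((0*4)*4 - 3/2)² = (0*4 - 3/2)² = (0 - 3/2)² = (-3/2)² = 9/4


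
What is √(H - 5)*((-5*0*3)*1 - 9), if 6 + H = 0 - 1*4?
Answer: -9*I*√15 ≈ -34.857*I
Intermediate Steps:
H = -10 (H = -6 + (0 - 1*4) = -6 + (0 - 4) = -6 - 4 = -10)
√(H - 5)*((-5*0*3)*1 - 9) = √(-10 - 5)*((-5*0*3)*1 - 9) = √(-15)*((0*3)*1 - 9) = (I*√15)*(0*1 - 9) = (I*√15)*(0 - 9) = (I*√15)*(-9) = -9*I*√15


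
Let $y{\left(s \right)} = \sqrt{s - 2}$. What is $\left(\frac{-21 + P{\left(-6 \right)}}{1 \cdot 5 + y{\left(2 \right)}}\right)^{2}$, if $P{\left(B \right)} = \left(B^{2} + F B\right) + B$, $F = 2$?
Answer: $\frac{9}{25} \approx 0.36$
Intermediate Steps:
$P{\left(B \right)} = B^{2} + 3 B$ ($P{\left(B \right)} = \left(B^{2} + 2 B\right) + B = B^{2} + 3 B$)
$y{\left(s \right)} = \sqrt{-2 + s}$
$\left(\frac{-21 + P{\left(-6 \right)}}{1 \cdot 5 + y{\left(2 \right)}}\right)^{2} = \left(\frac{-21 - 6 \left(3 - 6\right)}{1 \cdot 5 + \sqrt{-2 + 2}}\right)^{2} = \left(\frac{-21 - -18}{5 + \sqrt{0}}\right)^{2} = \left(\frac{-21 + 18}{5 + 0}\right)^{2} = \left(- \frac{3}{5}\right)^{2} = \frac{9}{25}$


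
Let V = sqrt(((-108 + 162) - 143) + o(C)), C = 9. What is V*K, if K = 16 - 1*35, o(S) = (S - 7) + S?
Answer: -19*I*sqrt(78) ≈ -167.8*I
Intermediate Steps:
o(S) = -7 + 2*S (o(S) = (-7 + S) + S = -7 + 2*S)
V = I*sqrt(78) (V = sqrt(((-108 + 162) - 143) + (-7 + 2*9)) = sqrt((54 - 143) + (-7 + 18)) = sqrt(-89 + 11) = sqrt(-78) = I*sqrt(78) ≈ 8.8318*I)
K = -19 (K = 16 - 35 = -19)
V*K = (I*sqrt(78))*(-19) = -19*I*sqrt(78)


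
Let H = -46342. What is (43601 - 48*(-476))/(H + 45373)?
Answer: -66449/969 ≈ -68.575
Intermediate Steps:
(43601 - 48*(-476))/(H + 45373) = (43601 - 48*(-476))/(-46342 + 45373) = (43601 + 22848)/(-969) = 66449*(-1/969) = -66449/969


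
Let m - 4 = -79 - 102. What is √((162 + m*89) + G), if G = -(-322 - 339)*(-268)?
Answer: I*√192739 ≈ 439.02*I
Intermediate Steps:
m = -177 (m = 4 + (-79 - 102) = 4 - 181 = -177)
G = -177148 (G = -(-661)*(-268) = -1*177148 = -177148)
√((162 + m*89) + G) = √((162 - 177*89) - 177148) = √((162 - 15753) - 177148) = √(-15591 - 177148) = √(-192739) = I*√192739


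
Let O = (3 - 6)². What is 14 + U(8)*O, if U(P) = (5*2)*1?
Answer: 104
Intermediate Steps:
U(P) = 10 (U(P) = 10*1 = 10)
O = 9 (O = (-3)² = 9)
14 + U(8)*O = 14 + 10*9 = 14 + 90 = 104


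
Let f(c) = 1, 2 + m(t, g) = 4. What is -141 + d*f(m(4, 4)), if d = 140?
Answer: -1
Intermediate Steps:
m(t, g) = 2 (m(t, g) = -2 + 4 = 2)
-141 + d*f(m(4, 4)) = -141 + 140*1 = -141 + 140 = -1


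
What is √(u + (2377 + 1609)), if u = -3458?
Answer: 4*√33 ≈ 22.978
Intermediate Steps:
√(u + (2377 + 1609)) = √(-3458 + (2377 + 1609)) = √(-3458 + 3986) = √528 = 4*√33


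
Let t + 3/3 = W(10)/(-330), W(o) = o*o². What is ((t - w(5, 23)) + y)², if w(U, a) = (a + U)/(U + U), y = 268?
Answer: 1857006649/27225 ≈ 68210.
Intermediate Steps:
W(o) = o³
w(U, a) = (U + a)/(2*U) (w(U, a) = (U + a)/((2*U)) = (U + a)*(1/(2*U)) = (U + a)/(2*U))
t = -133/33 (t = -1 + 10³/(-330) = -1 + 1000*(-1/330) = -1 - 100/33 = -133/33 ≈ -4.0303)
((t - w(5, 23)) + y)² = ((-133/33 - (5 + 23)/(2*5)) + 268)² = ((-133/33 - 28/(2*5)) + 268)² = ((-133/33 - 1*14/5) + 268)² = ((-133/33 - 14/5) + 268)² = (-1127/165 + 268)² = (43093/165)² = 1857006649/27225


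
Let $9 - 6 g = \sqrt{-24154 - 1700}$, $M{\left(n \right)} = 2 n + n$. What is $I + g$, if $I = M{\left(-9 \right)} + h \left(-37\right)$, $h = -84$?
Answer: $\frac{6165}{2} - \frac{i \sqrt{25854}}{6} \approx 3082.5 - 26.799 i$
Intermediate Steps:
$M{\left(n \right)} = 3 n$
$g = \frac{3}{2} - \frac{i \sqrt{25854}}{6}$ ($g = \frac{3}{2} - \frac{\sqrt{-24154 - 1700}}{6} = \frac{3}{2} - \frac{\sqrt{-25854}}{6} = \frac{3}{2} - \frac{i \sqrt{25854}}{6} \approx 1.5 - 26.799 i$)
$I = 3081$ ($I = 3 \left(-9\right) - -3108 = -27 + 3108 = 3081$)
$I + g = 3081 + \left(\frac{3}{2} - \frac{i \sqrt{25854}}{6}\right) = \frac{6165}{2} - \frac{i \sqrt{25854}}{6}$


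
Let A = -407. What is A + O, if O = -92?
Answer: -499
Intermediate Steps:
A + O = -407 - 92 = -499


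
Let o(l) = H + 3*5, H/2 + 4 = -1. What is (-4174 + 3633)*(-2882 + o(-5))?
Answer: 1556457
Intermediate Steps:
H = -10 (H = -8 + 2*(-1) = -8 - 2 = -10)
o(l) = 5 (o(l) = -10 + 3*5 = -10 + 15 = 5)
(-4174 + 3633)*(-2882 + o(-5)) = (-4174 + 3633)*(-2882 + 5) = -541*(-2877) = 1556457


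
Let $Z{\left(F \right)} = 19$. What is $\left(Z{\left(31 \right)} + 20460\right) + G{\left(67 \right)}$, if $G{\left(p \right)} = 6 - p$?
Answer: $20418$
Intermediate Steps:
$\left(Z{\left(31 \right)} + 20460\right) + G{\left(67 \right)} = \left(19 + 20460\right) + \left(6 - 67\right) = 20479 + \left(6 - 67\right) = 20479 - 61 = 20418$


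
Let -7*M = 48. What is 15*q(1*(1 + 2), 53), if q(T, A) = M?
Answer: -720/7 ≈ -102.86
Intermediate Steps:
M = -48/7 (M = -1/7*48 = -48/7 ≈ -6.8571)
q(T, A) = -48/7
15*q(1*(1 + 2), 53) = 15*(-48/7) = -720/7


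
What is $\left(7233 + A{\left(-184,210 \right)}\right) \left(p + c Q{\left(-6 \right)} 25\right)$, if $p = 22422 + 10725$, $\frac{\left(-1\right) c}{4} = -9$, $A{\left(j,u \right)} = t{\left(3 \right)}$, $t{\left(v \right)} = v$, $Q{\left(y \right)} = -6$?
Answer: $200777292$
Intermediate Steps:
$A{\left(j,u \right)} = 3$
$c = 36$ ($c = \left(-4\right) \left(-9\right) = 36$)
$p = 33147$
$\left(7233 + A{\left(-184,210 \right)}\right) \left(p + c Q{\left(-6 \right)} 25\right) = \left(7233 + 3\right) \left(33147 + 36 \left(-6\right) 25\right) = 7236 \left(33147 - 5400\right) = 7236 \cdot 27747 = 200777292$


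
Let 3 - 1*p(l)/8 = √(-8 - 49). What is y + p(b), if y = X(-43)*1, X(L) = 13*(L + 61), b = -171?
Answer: 258 - 8*I*√57 ≈ 258.0 - 60.399*I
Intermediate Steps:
X(L) = 793 + 13*L (X(L) = 13*(61 + L) = 793 + 13*L)
p(l) = 24 - 8*I*√57 (p(l) = 24 - 8*√(-8 - 49) = 24 - 8*I*√57)
y = 234 (y = (793 + 13*(-43))*1 = (793 - 559)*1 = 234*1 = 234)
y + p(b) = 234 + (24 - 8*I*√57) = 258 - 8*I*√57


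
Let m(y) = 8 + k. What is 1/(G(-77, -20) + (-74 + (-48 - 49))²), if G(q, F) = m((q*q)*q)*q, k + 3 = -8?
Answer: 1/29472 ≈ 3.3931e-5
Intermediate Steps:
k = -11 (k = -3 - 8 = -11)
m(y) = -3 (m(y) = 8 - 11 = -3)
G(q, F) = -3*q
1/(G(-77, -20) + (-74 + (-48 - 49))²) = 1/(-3*(-77) + (-74 + (-48 - 49))²) = 1/(231 + (-74 - 97)²) = 1/(231 + (-171)²) = 1/(231 + 29241) = 1/29472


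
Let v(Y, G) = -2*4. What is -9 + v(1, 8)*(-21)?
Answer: 159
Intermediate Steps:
v(Y, G) = -8 (v(Y, G) = -1*8 = -8)
-9 + v(1, 8)*(-21) = -9 - 8*(-21) = -9 + 168 = 159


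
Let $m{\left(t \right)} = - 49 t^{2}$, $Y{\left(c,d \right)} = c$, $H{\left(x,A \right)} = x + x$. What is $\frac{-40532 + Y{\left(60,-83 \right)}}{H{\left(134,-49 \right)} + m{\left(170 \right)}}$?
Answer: $\frac{5059}{176979} \approx 0.028585$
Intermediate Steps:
$H{\left(x,A \right)} = 2 x$
$\frac{-40532 + Y{\left(60,-83 \right)}}{H{\left(134,-49 \right)} + m{\left(170 \right)}} = \frac{-40532 + 60}{2 \cdot 134 - 49 \cdot 170^{2}} = - \frac{40472}{268 - 1416100} = - \frac{40472}{-1415832} = \left(-40472\right) \left(- \frac{1}{1415832}\right) = \frac{5059}{176979}$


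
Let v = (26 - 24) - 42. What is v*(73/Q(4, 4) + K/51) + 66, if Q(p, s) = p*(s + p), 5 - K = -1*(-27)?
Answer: -1631/204 ≈ -7.9951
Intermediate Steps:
K = -22 (K = 5 - (-1)*(-27) = 5 - 1*27 = 5 - 27 = -22)
Q(p, s) = p*(p + s)
v = -40 (v = 2 - 42 = -40)
v*(73/Q(4, 4) + K/51) + 66 = -40*(73/((4*(4 + 4))) - 22/51) + 66 = -40*(73/((4*8)) - 22*1/51) + 66 = -40*(73/32 - 22/51) + 66 = -40*3019/1632 + 66 = -15095/204 + 66 = -1631/204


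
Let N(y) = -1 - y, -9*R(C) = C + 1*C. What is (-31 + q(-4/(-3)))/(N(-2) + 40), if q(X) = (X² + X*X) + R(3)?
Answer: -253/369 ≈ -0.68564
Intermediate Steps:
R(C) = -2*C/9 (R(C) = -(C + 1*C)/9 = -(C + C)/9 = -2*C/9)
q(X) = -⅔ + 2*X² (q(X) = (X² + X*X) - 2/9*3 = (X² + X²) - ⅔ = 2*X² - ⅔ = -⅔ + 2*X²)
(-31 + q(-4/(-3)))/(N(-2) + 40) = (-31 + (-⅔ + 2*(-4/(-3))²))/((-1 - 1*(-2)) + 40) = (-31 + (-⅔ + 2*(-4*(-⅓))²))/((-1 + 2) + 40) = (-31 + (-⅔ + 2*(4/3)²))/(1 + 40) = (-31 + (-⅔ + 2*(16/9)))/41 = (-31 + (-⅔ + 32/9))*(1/41) = (-31 + 26/9)*(1/41) = -253/9*1/41 = -253/369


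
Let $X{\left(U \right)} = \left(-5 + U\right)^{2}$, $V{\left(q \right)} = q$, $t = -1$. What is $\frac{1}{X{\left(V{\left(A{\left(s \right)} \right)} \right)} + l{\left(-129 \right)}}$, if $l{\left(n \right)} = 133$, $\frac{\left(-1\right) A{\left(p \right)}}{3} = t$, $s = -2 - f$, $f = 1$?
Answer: $\frac{1}{137} \approx 0.0072993$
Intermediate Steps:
$s = -3$ ($s = -2 - 1 = -3$)
$A{\left(p \right)} = 3$ ($A{\left(p \right)} = \left(-3\right) \left(-1\right) = 3$)
$\frac{1}{X{\left(V{\left(A{\left(s \right)} \right)} \right)} + l{\left(-129 \right)}} = \frac{1}{\left(-5 + 3\right)^{2} + 133} = \frac{1}{\left(-2\right)^{2} + 133} = \frac{1}{4 + 133} = \frac{1}{137}$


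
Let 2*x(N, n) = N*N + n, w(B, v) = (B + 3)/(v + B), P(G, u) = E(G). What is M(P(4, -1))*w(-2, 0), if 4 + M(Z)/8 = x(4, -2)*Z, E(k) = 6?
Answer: -152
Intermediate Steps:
P(G, u) = 6
w(B, v) = (3 + B)/(B + v)
x(N, n) = n/2 + N**2/2 (x(N, n) = (N*N + n)/2 = (N**2 + n)/2 = (n + N**2)/2 = n/2 + N**2/2)
M(Z) = -32 + 56*Z (M(Z) = -32 + 8*(((1/2)*(-2) + (1/2)*4**2)*Z) = -32 + 8*((-1 + (1/2)*16)*Z) = -32 + 8*((-1 + 8)*Z) = -32 + 8*(7*Z) = -32 + 56*Z)
M(P(4, -1))*w(-2, 0) = (-32 + 56*6)*((3 - 2)/(-2 + 0)) = (-32 + 336)*(1/(-2)) = 304*(-1/2*1) = 304*(-1/2) = -152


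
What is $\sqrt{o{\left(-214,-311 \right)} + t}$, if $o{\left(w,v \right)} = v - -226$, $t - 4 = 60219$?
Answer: $3 \sqrt{6682} \approx 245.23$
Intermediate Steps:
$t = 60223$ ($t = 4 + 60219 = 60223$)
$o{\left(w,v \right)} = 226 + v$ ($o{\left(w,v \right)} = v + 226 = 226 + v$)
$\sqrt{o{\left(-214,-311 \right)} + t} = \sqrt{\left(226 - 311\right) + 60223} = \sqrt{-85 + 60223} = \sqrt{60138} = 3 \sqrt{6682}$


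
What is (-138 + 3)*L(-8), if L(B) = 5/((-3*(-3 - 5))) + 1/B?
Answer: -45/4 ≈ -11.250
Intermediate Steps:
L(B) = 5/24 + 1/B (L(B) = 5/((-3*(-8))) + 1/B = 5/24 + 1/B)
(-138 + 3)*L(-8) = (-138 + 3)*(5/24 + 1/(-8)) = -135*(5/24 - ⅛) = -135*1/12 = -45/4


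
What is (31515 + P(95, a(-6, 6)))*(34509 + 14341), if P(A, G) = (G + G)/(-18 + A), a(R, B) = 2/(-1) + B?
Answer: 118542487550/77 ≈ 1.5395e+9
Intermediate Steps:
a(R, B) = -2 + B (a(R, B) = 2*(-1) + B = -2 + B)
P(A, G) = 2*G/(-18 + A) (P(A, G) = (2*G)/(-18 + A) = 2*G/(-18 + A))
(31515 + P(95, a(-6, 6)))*(34509 + 14341) = (31515 + 2*(-2 + 6)/(-18 + 95))*(34509 + 14341) = (31515 + 2*4/77)*48850 = (31515 + 2*4*(1/77))*48850 = (31515 + 8/77)*48850 = (2426663/77)*48850 = 118542487550/77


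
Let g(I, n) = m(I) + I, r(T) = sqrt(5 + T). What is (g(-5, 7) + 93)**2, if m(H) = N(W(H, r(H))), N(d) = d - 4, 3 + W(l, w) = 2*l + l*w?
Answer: 5041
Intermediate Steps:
W(l, w) = -3 + 2*l + l*w (W(l, w) = -3 + (2*l + l*w) = -3 + 2*l + l*w)
N(d) = -4 + d
m(H) = -7 + 2*H + H*sqrt(5 + H) (m(H) = -4 + (-3 + 2*H + H*sqrt(5 + H)) = -7 + 2*H + H*sqrt(5 + H))
g(I, n) = -7 + 3*I + I*sqrt(5 + I) (g(I, n) = (-7 + 2*I + I*sqrt(5 + I)) + I = -7 + 3*I + I*sqrt(5 + I))
(g(-5, 7) + 93)**2 = ((-7 + 3*(-5) - 5*sqrt(5 - 5)) + 93)**2 = ((-7 - 15 - 5*sqrt(0)) + 93)**2 = ((-7 - 15 - 5*0) + 93)**2 = ((-7 - 15 + 0) + 93)**2 = (-22 + 93)**2 = 71**2 = 5041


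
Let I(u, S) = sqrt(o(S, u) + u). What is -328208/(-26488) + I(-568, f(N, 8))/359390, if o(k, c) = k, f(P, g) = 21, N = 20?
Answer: 41026/3311 + I*sqrt(547)/359390 ≈ 12.391 + 6.5077e-5*I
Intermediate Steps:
I(u, S) = sqrt(S + u)
-328208/(-26488) + I(-568, f(N, 8))/359390 = -328208/(-26488) + sqrt(21 - 568)/359390 = -328208*(-1/26488) + sqrt(-547)*(1/359390) = 41026/3311 + (I*sqrt(547))*(1/359390) = 41026/3311 + I*sqrt(547)/359390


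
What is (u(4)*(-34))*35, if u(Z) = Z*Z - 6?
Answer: -11900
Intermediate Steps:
u(Z) = -6 + Z² (u(Z) = Z² - 6 = -6 + Z²)
(u(4)*(-34))*35 = ((-6 + 4²)*(-34))*35 = ((-6 + 16)*(-34))*35 = (10*(-34))*35 = -340*35 = -11900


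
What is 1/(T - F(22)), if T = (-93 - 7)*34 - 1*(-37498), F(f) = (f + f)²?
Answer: 1/32162 ≈ 3.1093e-5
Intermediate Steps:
F(f) = 4*f² (F(f) = (2*f)² = 4*f²)
T = 34098 (T = -100*34 + 37498 = -3400 + 37498 = 34098)
1/(T - F(22)) = 1/(34098 - 4*22²) = 1/(34098 - 4*484) = 1/(34098 - 1*1936) = 1/(34098 - 1936) = 1/32162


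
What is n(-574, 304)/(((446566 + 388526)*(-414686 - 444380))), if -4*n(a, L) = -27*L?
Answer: -3/1048829158 ≈ -2.8603e-9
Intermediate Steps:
n(a, L) = 27*L/4 (n(a, L) = -(-27)*L/4 = 27*L/4)
n(-574, 304)/(((446566 + 388526)*(-414686 - 444380))) = ((27/4)*304)/(((446566 + 388526)*(-414686 - 444380))) = 2052/((835092*(-859066))) = 2052/(-717399144072) = 2052*(-1/717399144072) = -3/1048829158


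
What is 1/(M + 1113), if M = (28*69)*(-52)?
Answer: -1/99351 ≈ -1.0065e-5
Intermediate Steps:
M = -100464 (M = 1932*(-52) = -100464)
1/(M + 1113) = 1/(-100464 + 1113) = 1/(-99351) = -1/99351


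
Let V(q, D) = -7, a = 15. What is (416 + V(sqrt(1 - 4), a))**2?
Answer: 167281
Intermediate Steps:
(416 + V(sqrt(1 - 4), a))**2 = (416 - 7)**2 = 409**2 = 167281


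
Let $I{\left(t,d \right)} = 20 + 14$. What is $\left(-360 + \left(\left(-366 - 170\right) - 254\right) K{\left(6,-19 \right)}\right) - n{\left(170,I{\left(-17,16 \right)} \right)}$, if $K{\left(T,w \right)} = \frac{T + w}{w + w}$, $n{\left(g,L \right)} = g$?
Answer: $- \frac{15205}{19} \approx -800.26$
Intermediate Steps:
$I{\left(t,d \right)} = 34$
$K{\left(T,w \right)} = \frac{T + w}{2 w}$
$\left(-360 + \left(\left(-366 - 170\right) - 254\right) K{\left(6,-19 \right)}\right) - n{\left(170,I{\left(-17,16 \right)} \right)} = \left(-360 + \left(\left(-366 - 170\right) - 254\right) \frac{6 - 19}{2 \left(-19\right)}\right) - 170 = \left(-360 + \left(-536 - 254\right) \frac{1}{2} \left(- \frac{1}{19}\right) \left(-13\right)\right) - 170 = \left(-360 - \frac{5135}{19}\right) - 170 = - \frac{11975}{19} - 170 = - \frac{15205}{19}$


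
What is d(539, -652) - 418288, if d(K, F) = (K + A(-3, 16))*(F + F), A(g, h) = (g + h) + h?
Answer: -1158960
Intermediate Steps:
A(g, h) = g + 2*h
d(K, F) = 2*F*(29 + K) (d(K, F) = (K + (-3 + 2*16))*(F + F) = (K + (-3 + 32))*(2*F) = (K + 29)*(2*F) = (29 + K)*(2*F) = 2*F*(29 + K))
d(539, -652) - 418288 = 2*(-652)*(29 + 539) - 418288 = 2*(-652)*568 - 418288 = -740672 - 418288 = -1158960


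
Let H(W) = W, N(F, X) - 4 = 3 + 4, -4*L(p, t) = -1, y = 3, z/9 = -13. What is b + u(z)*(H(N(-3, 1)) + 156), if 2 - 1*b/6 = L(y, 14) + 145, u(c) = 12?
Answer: 2289/2 ≈ 1144.5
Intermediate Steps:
z = -117 (z = 9*(-13) = -117)
L(p, t) = 1/4 (L(p, t) = -1/4*(-1) = 1/4)
N(F, X) = 11 (N(F, X) = 4 + (3 + 4) = 4 + 7 = 11)
b = -1719/2 (b = 12 - 6*(1/4 + 145) = 12 - 6*581/4 = 12 - 1743/2 = -1719/2 ≈ -859.50)
b + u(z)*(H(N(-3, 1)) + 156) = -1719/2 + 12*(11 + 156) = -1719/2 + 12*167 = -1719/2 + 2004 = 2289/2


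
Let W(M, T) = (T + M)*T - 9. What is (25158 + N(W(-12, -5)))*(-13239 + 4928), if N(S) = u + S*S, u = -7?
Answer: -257034297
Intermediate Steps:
W(M, T) = -9 + T*(M + T) (W(M, T) = (M + T)*T - 9 = T*(M + T) - 9 = -9 + T*(M + T))
N(S) = -7 + S² (N(S) = -7 + S*S = -7 + S²)
(25158 + N(W(-12, -5)))*(-13239 + 4928) = (25158 + (-7 + (-9 + (-5)² - 12*(-5))²))*(-13239 + 4928) = (25158 + (-7 + (-9 + 25 + 60)²))*(-8311) = (25158 + (-7 + 76²))*(-8311) = (25158 + (-7 + 5776))*(-8311) = (25158 + 5769)*(-8311) = 30927*(-8311) = -257034297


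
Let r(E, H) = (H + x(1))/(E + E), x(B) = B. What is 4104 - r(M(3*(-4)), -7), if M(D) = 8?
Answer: 32835/8 ≈ 4104.4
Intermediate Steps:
r(E, H) = (1 + H)/(2*E) (r(E, H) = (H + 1)/(E + E) = (1 + H)/((2*E)) = (1 + H)*(1/(2*E)) = (1 + H)/(2*E))
4104 - r(M(3*(-4)), -7) = 4104 - (1 - 7)/(2*8) = 4104 - (-6)/(2*8) = 4104 - 1*(-3/8) = 4104 + 3/8 = 32835/8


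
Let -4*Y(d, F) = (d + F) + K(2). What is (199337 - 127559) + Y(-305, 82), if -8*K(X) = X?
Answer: 1149341/16 ≈ 71834.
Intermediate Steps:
K(X) = -X/8
Y(d, F) = 1/16 - F/4 - d/4 (Y(d, F) = -((d + F) - ⅛*2)/4 = -((F + d) - ¼)/4 = -(-¼ + F + d)/4 = 1/16 - F/4 - d/4)
(199337 - 127559) + Y(-305, 82) = (199337 - 127559) + (1/16 - ¼*82 - ¼*(-305)) = 71778 + (1/16 - 41/2 + 305/4) = 71778 + 893/16 = 1149341/16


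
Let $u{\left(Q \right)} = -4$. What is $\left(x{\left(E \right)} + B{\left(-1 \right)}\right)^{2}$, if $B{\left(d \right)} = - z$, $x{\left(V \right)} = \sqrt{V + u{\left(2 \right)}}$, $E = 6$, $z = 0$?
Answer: $2$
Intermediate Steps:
$x{\left(V \right)} = \sqrt{-4 + V}$ ($x{\left(V \right)} = \sqrt{V - 4} = \sqrt{-4 + V}$)
$B{\left(d \right)} = 0$ ($B{\left(d \right)} = \left(-1\right) 0 = 0$)
$\left(x{\left(E \right)} + B{\left(-1 \right)}\right)^{2} = \left(\sqrt{-4 + 6} + 0\right)^{2} = \left(\sqrt{2} + 0\right)^{2} = \left(\sqrt{2}\right)^{2} = 2$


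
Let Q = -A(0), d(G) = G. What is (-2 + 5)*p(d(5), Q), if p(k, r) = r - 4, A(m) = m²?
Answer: -12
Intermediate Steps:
Q = 0 (Q = -1*0² = -1*0 = 0)
p(k, r) = -4 + r
(-2 + 5)*p(d(5), Q) = (-2 + 5)*(-4 + 0) = 3*(-4) = -12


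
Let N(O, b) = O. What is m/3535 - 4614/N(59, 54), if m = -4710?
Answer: -3317676/41713 ≈ -79.536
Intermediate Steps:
m/3535 - 4614/N(59, 54) = -4710/3535 - 4614/59 = -4710*1/3535 - 4614*1/59 = -942/707 - 4614/59 = -3317676/41713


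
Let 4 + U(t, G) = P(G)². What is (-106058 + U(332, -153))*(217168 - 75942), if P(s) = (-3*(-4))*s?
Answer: 461079446484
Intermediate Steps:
P(s) = 12*s
U(t, G) = -4 + 144*G² (U(t, G) = -4 + (12*G)² = -4 + 144*G²)
(-106058 + U(332, -153))*(217168 - 75942) = (-106058 + (-4 + 144*(-153)²))*(217168 - 75942) = (-106058 + (-4 + 144*23409))*141226 = (-106058 + (-4 + 3370896))*141226 = (-106058 + 3370892)*141226 = 3264834*141226 = 461079446484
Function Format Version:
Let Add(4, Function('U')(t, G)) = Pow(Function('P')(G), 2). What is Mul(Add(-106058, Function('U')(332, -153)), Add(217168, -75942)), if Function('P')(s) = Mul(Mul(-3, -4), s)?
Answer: 461079446484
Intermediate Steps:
Function('P')(s) = Mul(12, s)
Function('U')(t, G) = Add(-4, Mul(144, Pow(G, 2))) (Function('U')(t, G) = Add(-4, Pow(Mul(12, G), 2)) = Add(-4, Mul(144, Pow(G, 2))))
Mul(Add(-106058, Function('U')(332, -153)), Add(217168, -75942)) = Mul(Add(-106058, Add(-4, Mul(144, Pow(-153, 2)))), Add(217168, -75942)) = Mul(Add(-106058, Add(-4, Mul(144, 23409))), 141226) = Mul(Add(-106058, Add(-4, 3370896)), 141226) = Mul(Add(-106058, 3370892), 141226) = Mul(3264834, 141226) = 461079446484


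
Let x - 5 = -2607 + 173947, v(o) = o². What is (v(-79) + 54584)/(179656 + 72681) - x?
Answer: -43236622440/252337 ≈ -1.7134e+5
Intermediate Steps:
x = 171345 (x = 5 + (-2607 + 173947) = 5 + 171340 = 171345)
(v(-79) + 54584)/(179656 + 72681) - x = ((-79)² + 54584)/(179656 + 72681) - 1*171345 = (6241 + 54584)/252337 - 171345 = 60825*(1/252337) - 171345 = 60825/252337 - 171345 = -43236622440/252337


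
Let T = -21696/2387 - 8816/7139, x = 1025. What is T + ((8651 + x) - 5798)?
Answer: 5991660338/1549163 ≈ 3867.7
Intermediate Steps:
T = -15993776/1549163 (T = -21696*1/2387 - 8816*1/7139 = -21696/2387 - 8816/7139 = -15993776/1549163 ≈ -10.324)
T + ((8651 + x) - 5798) = -15993776/1549163 + ((8651 + 1025) - 5798) = -15993776/1549163 + (9676 - 5798) = -15993776/1549163 + 3878 = 5991660338/1549163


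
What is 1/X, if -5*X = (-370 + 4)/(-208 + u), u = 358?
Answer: 125/61 ≈ 2.0492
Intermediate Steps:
X = 61/125 (X = -(-370 + 4)/(5*(-208 + 358)) = -(-366)/(5*150) = -⅕*(-61/25) = 61/125 ≈ 0.48800)
1/X = 1/(61/125) = 125/61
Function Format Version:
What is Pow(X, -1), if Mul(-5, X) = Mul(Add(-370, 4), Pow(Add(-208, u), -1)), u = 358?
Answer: Rational(125, 61) ≈ 2.0492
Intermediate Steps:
X = Rational(61, 125) (X = Mul(Rational(-1, 5), Mul(Add(-370, 4), Pow(Add(-208, 358), -1))) = Mul(Rational(-1, 5), Mul(-366, Pow(150, -1))) = Mul(Rational(-1, 5), Mul(-366, Rational(1, 150))) = Mul(Rational(-1, 5), Rational(-61, 25)) = Rational(61, 125) ≈ 0.48800)
Pow(X, -1) = Pow(Rational(61, 125), -1) = Rational(125, 61)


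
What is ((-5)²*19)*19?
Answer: 9025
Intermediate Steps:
((-5)²*19)*19 = (25*19)*19 = 475*19 = 9025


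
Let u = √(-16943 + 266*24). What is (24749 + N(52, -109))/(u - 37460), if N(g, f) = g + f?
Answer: -924962320/1403262159 - 24692*I*√10559/1403262159 ≈ -0.65915 - 0.0018081*I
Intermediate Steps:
N(g, f) = f + g
u = I*√10559 (u = √(-16943 + 6384) = √(-10559) = I*√10559 ≈ 102.76*I)
(24749 + N(52, -109))/(u - 37460) = (24749 + (-109 + 52))/(I*√10559 - 37460) = (24749 - 57)/(-37460 + I*√10559) = 24692/(-37460 + I*√10559)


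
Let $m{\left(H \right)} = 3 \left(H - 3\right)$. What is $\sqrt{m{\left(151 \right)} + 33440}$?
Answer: $2 \sqrt{8471} \approx 184.08$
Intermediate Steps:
$m{\left(H \right)} = -9 + 3 H$ ($m{\left(H \right)} = 3 \left(-3 + H\right) = -9 + 3 H$)
$\sqrt{m{\left(151 \right)} + 33440} = \sqrt{\left(-9 + 3 \cdot 151\right) + 33440} = \sqrt{\left(-9 + 453\right) + 33440} = \sqrt{444 + 33440} = \sqrt{33884} = 2 \sqrt{8471}$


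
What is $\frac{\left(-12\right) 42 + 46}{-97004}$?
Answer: $\frac{229}{48502} \approx 0.0047215$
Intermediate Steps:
$\frac{\left(-12\right) 42 + 46}{-97004} = \left(-504 + 46\right) \left(- \frac{1}{97004}\right) = \left(-458\right) \left(- \frac{1}{97004}\right) = \frac{229}{48502}$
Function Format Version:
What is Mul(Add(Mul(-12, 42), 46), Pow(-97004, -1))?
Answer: Rational(229, 48502) ≈ 0.0047215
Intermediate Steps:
Mul(Add(Mul(-12, 42), 46), Pow(-97004, -1)) = Mul(Add(-504, 46), Rational(-1, 97004)) = Mul(-458, Rational(-1, 97004)) = Rational(229, 48502)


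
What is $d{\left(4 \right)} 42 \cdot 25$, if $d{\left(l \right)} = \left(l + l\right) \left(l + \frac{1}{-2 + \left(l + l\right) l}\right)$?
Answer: $33880$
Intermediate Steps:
$d{\left(l \right)} = 2 l \left(l + \frac{1}{-2 + 2 l^{2}}\right)$ ($d{\left(l \right)} = 2 l \left(l + \frac{1}{-2 + 2 l l}\right) = 2 l \left(l + \frac{1}{-2 + 2 l^{2}}\right)$)
$d{\left(4 \right)} 42 \cdot 25 = \frac{4 \left(1 - 8 + 2 \cdot 4^{3}\right)}{-1 + 4^{2}} \cdot 42 \cdot 25 = \frac{4 \left(1 - 8 + 2 \cdot 64\right)}{-1 + 16} \cdot 42 \cdot 25 = \frac{4 \left(1 - 8 + 128\right)}{15} \cdot 42 \cdot 25 = 4 \cdot \frac{1}{15} \cdot 121 \cdot 42 \cdot 25 = \frac{484}{15} \cdot 42 \cdot 25 = \frac{6776}{5} \cdot 25 = 33880$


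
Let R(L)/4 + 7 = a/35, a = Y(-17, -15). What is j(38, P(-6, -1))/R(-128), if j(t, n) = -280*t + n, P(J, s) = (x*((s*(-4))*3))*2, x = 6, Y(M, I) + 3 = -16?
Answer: 11480/33 ≈ 347.88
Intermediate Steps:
Y(M, I) = -19 (Y(M, I) = -3 - 16 = -19)
a = -19
P(J, s) = -144*s (P(J, s) = (6*((s*(-4))*3))*2 = (6*(-4*s*3))*2 = (6*(-12*s))*2 = -72*s*2 = -144*s)
j(t, n) = n - 280*t
R(L) = -1056/35 (R(L) = -28 + 4*(-19/35) = -28 - 76/35 = -1056/35)
j(38, P(-6, -1))/R(-128) = (-144*(-1) - 280*38)/(-1056/35) = (144 - 10640)*(-35/1056) = -10496*(-35/1056) = 11480/33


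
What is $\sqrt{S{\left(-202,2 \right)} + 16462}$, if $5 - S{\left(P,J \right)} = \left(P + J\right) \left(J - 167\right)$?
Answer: $3 i \sqrt{1837} \approx 128.58 i$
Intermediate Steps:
$S{\left(P,J \right)} = 5 - \left(-167 + J\right) \left(J + P\right)$ ($S{\left(P,J \right)} = 5 - \left(P + J\right) \left(J - 167\right) = 5 - \left(J + P\right) \left(-167 + J\right) = 5 - \left(-167 + J\right) \left(J + P\right)$)
$\sqrt{S{\left(-202,2 \right)} + 16462} = \sqrt{\left(5 - 2^{2} + 167 \cdot 2 + 167 \left(-202\right) - 2 \left(-202\right)\right) + 16462} = \sqrt{\left(5 - 4 + 334 - 33734 + 404\right) + 16462} = \sqrt{-32995 + 16462} = \sqrt{-16533} = 3 i \sqrt{1837}$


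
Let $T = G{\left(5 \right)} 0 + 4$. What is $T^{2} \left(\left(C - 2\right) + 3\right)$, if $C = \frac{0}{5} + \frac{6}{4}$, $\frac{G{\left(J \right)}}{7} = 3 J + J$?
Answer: $40$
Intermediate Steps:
$G{\left(J \right)} = 28 J$ ($G{\left(J \right)} = 7 \left(3 J + J\right) = 7 \cdot 4 J = 28 J$)
$C = \frac{3}{2}$ ($C = 0 \cdot \frac{1}{5} + 6 \cdot \frac{1}{4} = 0 + \frac{3}{2} = \frac{3}{2} \approx 1.5$)
$T = 4$ ($T = 28 \cdot 5 \cdot 0 + 4 = 140 \cdot 0 + 4 = 0 + 4 = 4$)
$T^{2} \left(\left(C - 2\right) + 3\right) = 4^{2} \left(\left(\frac{3}{2} - 2\right) + 3\right) = 16 \left(- \frac{1}{2} + 3\right) = 16 \cdot \frac{5}{2} = 40$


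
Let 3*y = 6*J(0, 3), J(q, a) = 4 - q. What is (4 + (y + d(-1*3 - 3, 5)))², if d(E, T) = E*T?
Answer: 324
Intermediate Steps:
y = 8 (y = (6*(4 - 1*0))/3 = (6*(4 + 0))/3 = (6*4)/3 = (⅓)*24 = 8)
(4 + (y + d(-1*3 - 3, 5)))² = (4 + (8 + (-1*3 - 3)*5))² = (4 + (8 + (-3 - 3)*5))² = (4 + (8 - 6*5))² = (4 + (8 - 30))² = (4 - 22)² = (-18)² = 324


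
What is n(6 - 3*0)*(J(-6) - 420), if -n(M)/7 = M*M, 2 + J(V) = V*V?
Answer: 97272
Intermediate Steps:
J(V) = -2 + V**2 (J(V) = -2 + V*V = -2 + V**2)
n(M) = -7*M**2 (n(M) = -7*M*M = -7*M**2)
n(6 - 3*0)*(J(-6) - 420) = (-7*(6 - 3*0)**2)*((-2 + (-6)**2) - 420) = (-7*(6 + 0)**2)*((-2 + 36) - 420) = (-7*6**2)*(34 - 420) = -7*36*(-386) = -252*(-386) = 97272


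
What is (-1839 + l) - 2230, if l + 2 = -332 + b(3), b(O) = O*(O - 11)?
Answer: -4427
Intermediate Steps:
b(O) = O*(-11 + O)
l = -358 (l = -2 + (-332 + 3*(-11 + 3)) = -2 + (-332 + 3*(-8)) = -2 + (-332 - 24) = -2 - 356 = -358)
(-1839 + l) - 2230 = (-1839 - 358) - 2230 = -2197 - 2230 = -4427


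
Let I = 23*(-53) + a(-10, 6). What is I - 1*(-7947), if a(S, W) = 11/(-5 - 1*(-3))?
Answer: 13445/2 ≈ 6722.5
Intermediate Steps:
a(S, W) = -11/2 (a(S, W) = 11/(-5 + 3) = 11/(-2) = 11*(-1/2) = -11/2)
I = -2449/2 (I = 23*(-53) - 11/2 = -1219 - 11/2 = -2449/2 ≈ -1224.5)
I - 1*(-7947) = -2449/2 - 1*(-7947) = -2449/2 + 7947 = 13445/2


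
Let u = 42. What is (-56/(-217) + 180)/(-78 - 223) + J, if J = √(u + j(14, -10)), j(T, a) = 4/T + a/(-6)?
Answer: -5588/9331 + √19383/21 ≈ 6.0308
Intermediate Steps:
j(T, a) = 4/T - a/6 (j(T, a) = 4/T + a*(-⅙) = 4/T - a/6)
J = √19383/21 (J = √(42 + (4/14 - ⅙*(-10))) = √(42 + (4*(1/14) + 5/3)) = √(42 + (2/7 + 5/3)) = √(42 + 41/21) = √(923/21) = √19383/21 ≈ 6.6297)
(-56/(-217) + 180)/(-78 - 223) + J = (-56/(-217) + 180)/(-78 - 223) + √19383/21 = (-56*(-1/217) + 180)/(-301) + √19383/21 = (8/31 + 180)*(-1/301) + √19383/21 = (5588/31)*(-1/301) + √19383/21 = -5588/9331 + √19383/21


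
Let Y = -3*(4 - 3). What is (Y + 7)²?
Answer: 16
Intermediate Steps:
Y = -3 (Y = -3*1 = -3)
(Y + 7)² = (-3 + 7)² = 4² = 16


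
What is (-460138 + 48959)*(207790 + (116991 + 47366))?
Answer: -153019031313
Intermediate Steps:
(-460138 + 48959)*(207790 + (116991 + 47366)) = -411179*(207790 + 164357) = -411179*372147 = -153019031313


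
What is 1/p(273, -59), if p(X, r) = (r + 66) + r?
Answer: -1/52 ≈ -0.019231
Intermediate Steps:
p(X, r) = 66 + 2*r (p(X, r) = (66 + r) + r = 66 + 2*r)
1/p(273, -59) = 1/(66 + 2*(-59)) = 1/(66 - 118) = 1/(-52) = -1/52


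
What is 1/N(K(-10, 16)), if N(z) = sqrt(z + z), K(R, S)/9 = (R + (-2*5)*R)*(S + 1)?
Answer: sqrt(85)/1530 ≈ 0.0060258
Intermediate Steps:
K(R, S) = -81*R*(1 + S) (K(R, S) = 9*((R + (-2*5)*R)*(S + 1)) = 9*((R - 10*R)*(1 + S)) = 9*((-9*R)*(1 + S)) = 9*(-9*R*(1 + S)) = -81*R*(1 + S))
N(z) = sqrt(2)*sqrt(z) (N(z) = sqrt(2*z) = sqrt(2)*sqrt(z))
1/N(K(-10, 16)) = 1/(sqrt(2)*sqrt(-81*(-10)*(1 + 16))) = 1/(sqrt(2)*sqrt(-81*(-10)*17)) = 1/(sqrt(2)*sqrt(13770)) = 1/(sqrt(2)*(9*sqrt(170))) = 1/(18*sqrt(85)) = sqrt(85)/1530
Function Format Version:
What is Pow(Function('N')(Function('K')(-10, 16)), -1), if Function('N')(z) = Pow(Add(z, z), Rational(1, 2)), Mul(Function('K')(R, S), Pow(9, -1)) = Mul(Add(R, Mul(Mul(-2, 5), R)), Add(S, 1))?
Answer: Mul(Rational(1, 1530), Pow(85, Rational(1, 2))) ≈ 0.0060258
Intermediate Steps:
Function('K')(R, S) = Mul(-81, R, Add(1, S)) (Function('K')(R, S) = Mul(9, Mul(Add(R, Mul(Mul(-2, 5), R)), Add(S, 1))) = Mul(9, Mul(Add(R, Mul(-10, R)), Add(1, S))) = Mul(9, Mul(Mul(-9, R), Add(1, S))) = Mul(9, Mul(-9, R, Add(1, S))) = Mul(-81, R, Add(1, S)))
Function('N')(z) = Mul(Pow(2, Rational(1, 2)), Pow(z, Rational(1, 2))) (Function('N')(z) = Pow(Mul(2, z), Rational(1, 2)) = Mul(Pow(2, Rational(1, 2)), Pow(z, Rational(1, 2))))
Pow(Function('N')(Function('K')(-10, 16)), -1) = Pow(Mul(Pow(2, Rational(1, 2)), Pow(Mul(-81, -10, Add(1, 16)), Rational(1, 2))), -1) = Pow(Mul(Pow(2, Rational(1, 2)), Pow(Mul(-81, -10, 17), Rational(1, 2))), -1) = Pow(Mul(Pow(2, Rational(1, 2)), Pow(13770, Rational(1, 2))), -1) = Pow(Mul(Pow(2, Rational(1, 2)), Mul(9, Pow(170, Rational(1, 2)))), -1) = Pow(Mul(18, Pow(85, Rational(1, 2))), -1) = Mul(Rational(1, 1530), Pow(85, Rational(1, 2)))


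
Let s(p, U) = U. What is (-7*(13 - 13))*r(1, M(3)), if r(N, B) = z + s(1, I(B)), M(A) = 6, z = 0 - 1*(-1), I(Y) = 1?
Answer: 0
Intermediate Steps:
z = 1 (z = 0 + 1 = 1)
r(N, B) = 2 (r(N, B) = 1 + 1 = 2)
(-7*(13 - 13))*r(1, M(3)) = -7*(13 - 13)*2 = -7*0*2 = 0*2 = 0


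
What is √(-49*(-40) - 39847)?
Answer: I*√37887 ≈ 194.65*I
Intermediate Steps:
√(-49*(-40) - 39847) = √(1960 - 39847) = √(-37887) = I*√37887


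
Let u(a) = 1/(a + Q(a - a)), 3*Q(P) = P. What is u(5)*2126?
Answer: 2126/5 ≈ 425.20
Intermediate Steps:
Q(P) = P/3
u(a) = 1/a (u(a) = 1/(a + (a - a)/3) = 1/(a + (1/3)*0) = 1/(a + 0) = 1/a)
u(5)*2126 = 2126/5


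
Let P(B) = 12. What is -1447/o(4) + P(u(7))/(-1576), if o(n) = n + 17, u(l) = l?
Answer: -570181/8274 ≈ -68.912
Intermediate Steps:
o(n) = 17 + n
-1447/o(4) + P(u(7))/(-1576) = -1447/(17 + 4) + 12/(-1576) = -1447/21 + 12*(-1/1576) = -1447*1/21 - 3/394 = -1447/21 - 3/394 = -570181/8274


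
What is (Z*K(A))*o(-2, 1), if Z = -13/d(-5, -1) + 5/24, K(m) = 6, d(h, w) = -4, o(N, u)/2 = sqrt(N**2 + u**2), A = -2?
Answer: 83*sqrt(5)/2 ≈ 92.797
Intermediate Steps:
o(N, u) = 2*sqrt(N**2 + u**2)
Z = 83/24 (Z = -13/(-4) + 5/24 = -13*(-1/4) + 5*(1/24) = 13/4 + 5/24 = 83/24 ≈ 3.4583)
(Z*K(A))*o(-2, 1) = ((83/24)*6)*(2*sqrt((-2)**2 + 1**2)) = 83*(2*sqrt(4 + 1))/4 = 83*(2*sqrt(5))/4 = 83*sqrt(5)/2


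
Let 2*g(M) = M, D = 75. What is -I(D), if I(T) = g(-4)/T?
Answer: 2/75 ≈ 0.026667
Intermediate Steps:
g(M) = M/2
I(T) = -2/T (I(T) = ((½)*(-4))/T = -2/T)
-I(D) = -(-2)/75 = -1*(-2/75) = 2/75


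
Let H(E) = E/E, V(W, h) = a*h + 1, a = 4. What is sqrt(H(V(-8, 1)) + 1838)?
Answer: sqrt(1839) ≈ 42.884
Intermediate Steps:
V(W, h) = 1 + 4*h (V(W, h) = 4*h + 1 = 1 + 4*h)
H(E) = 1
sqrt(H(V(-8, 1)) + 1838) = sqrt(1 + 1838) = sqrt(1839)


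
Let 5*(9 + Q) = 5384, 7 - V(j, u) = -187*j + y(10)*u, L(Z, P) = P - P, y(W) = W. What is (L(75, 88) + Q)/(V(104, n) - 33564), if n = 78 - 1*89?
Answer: -5339/69995 ≈ -0.076277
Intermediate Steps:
n = -11 (n = 78 - 89 = -11)
L(Z, P) = 0
V(j, u) = 7 - 10*u + 187*j (V(j, u) = 7 - (-187*j + 10*u) = 7 + (-10*u + 187*j) = 7 - 10*u + 187*j)
Q = 5339/5 (Q = -9 + (⅕)*5384 = -9 + 5384/5 = 5339/5 ≈ 1067.8)
(L(75, 88) + Q)/(V(104, n) - 33564) = (0 + 5339/5)/((7 - 10*(-11) + 187*104) - 33564) = 5339/(5*((7 + 110 + 19448) - 33564)) = 5339/(5*(19565 - 33564)) = (5339/5)/(-13999) = (5339/5)*(-1/13999) = -5339/69995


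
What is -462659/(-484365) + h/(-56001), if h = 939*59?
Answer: -308312902/9041641455 ≈ -0.034099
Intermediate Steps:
h = 55401
-462659/(-484365) + h/(-56001) = -462659/(-484365) + 55401/(-56001) = -462659*(-1/484365) + 55401*(-1/56001) = 462659/484365 - 18467/18667 = -308312902/9041641455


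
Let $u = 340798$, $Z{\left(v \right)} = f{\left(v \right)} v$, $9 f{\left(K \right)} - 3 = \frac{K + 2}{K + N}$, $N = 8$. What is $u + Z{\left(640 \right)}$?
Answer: $\frac{82882874}{243} \approx 3.4108 \cdot 10^{5}$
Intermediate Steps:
$f{\left(K \right)} = \frac{1}{3} + \frac{2 + K}{9 \left(8 + K\right)}$ ($f{\left(K \right)} = \frac{1}{3} + \frac{\left(K + 2\right) \frac{1}{K + 8}}{9} = \frac{1}{3} + \frac{\left(2 + K\right) \frac{1}{8 + K}}{9} = \frac{1}{3} + \frac{\frac{1}{8 + K} \left(2 + K\right)}{9} = \frac{1}{3} + \frac{2 + K}{9 \left(8 + K\right)}$)
$Z{\left(v \right)} = \frac{2 v \left(13 + 2 v\right)}{9 \left(8 + v\right)}$ ($Z{\left(v \right)} = \frac{2 \left(13 + 2 v\right)}{9 \left(8 + v\right)} v = \frac{2 v \left(13 + 2 v\right)}{9 \left(8 + v\right)}$)
$u + Z{\left(640 \right)} = 340798 + \frac{2}{9} \cdot 640 \frac{1}{8 + 640} \left(13 + 2 \cdot 640\right) = 340798 + \frac{2}{9} \cdot 640 \cdot \frac{1}{648} \left(13 + 1280\right) = 340798 + \frac{2}{9} \cdot 640 \cdot \frac{1}{648} \cdot 1293 = 340798 + \frac{68960}{243} = \frac{82882874}{243}$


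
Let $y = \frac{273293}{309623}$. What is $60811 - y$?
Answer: $\frac{18828210960}{309623} \approx 60810.0$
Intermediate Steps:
$y = \frac{273293}{309623}$ ($y = 273293 \cdot \frac{1}{309623} = \frac{273293}{309623} \approx 0.88266$)
$60811 - y = 60811 - \frac{273293}{309623} = \frac{18828210960}{309623}$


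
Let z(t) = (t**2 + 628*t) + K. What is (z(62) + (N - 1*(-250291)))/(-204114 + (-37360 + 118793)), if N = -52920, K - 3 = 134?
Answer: -240288/122681 ≈ -1.9586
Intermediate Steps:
K = 137 (K = 3 + 134 = 137)
z(t) = 137 + t**2 + 628*t (z(t) = (t**2 + 628*t) + 137 = 137 + t**2 + 628*t)
(z(62) + (N - 1*(-250291)))/(-204114 + (-37360 + 118793)) = ((137 + 62**2 + 628*62) + (-52920 - 1*(-250291)))/(-204114 + (-37360 + 118793)) = ((137 + 3844 + 38936) + (-52920 + 250291))/(-204114 + 81433) = (42917 + 197371)/(-122681) = 240288*(-1/122681) = -240288/122681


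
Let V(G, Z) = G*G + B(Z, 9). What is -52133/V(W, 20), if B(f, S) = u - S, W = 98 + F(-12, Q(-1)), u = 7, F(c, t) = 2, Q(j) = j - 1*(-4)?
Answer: -52133/9998 ≈ -5.2143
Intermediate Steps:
Q(j) = 4 + j (Q(j) = j + 4 = 4 + j)
W = 100 (W = 98 + 2 = 100)
B(f, S) = 7 - S
V(G, Z) = -2 + G**2 (V(G, Z) = G*G + (7 - 1*9) = G**2 + (7 - 9) = G**2 - 2 = -2 + G**2)
-52133/V(W, 20) = -52133/(-2 + 100**2) = -52133/(-2 + 10000) = -52133/9998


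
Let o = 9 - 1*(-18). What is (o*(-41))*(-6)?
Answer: 6642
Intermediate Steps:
o = 27 (o = 9 + 18 = 27)
(o*(-41))*(-6) = (27*(-41))*(-6) = -1107*(-6) = 6642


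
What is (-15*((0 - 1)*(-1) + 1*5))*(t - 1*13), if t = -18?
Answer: 2790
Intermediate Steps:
(-15*((0 - 1)*(-1) + 1*5))*(t - 1*13) = (-15*((0 - 1)*(-1) + 1*5))*(-18 - 1*13) = (-15*(-1*(-1) + 5))*(-18 - 13) = -15*(1 + 5)*(-31) = -15*6*(-31) = -90*(-31) = 2790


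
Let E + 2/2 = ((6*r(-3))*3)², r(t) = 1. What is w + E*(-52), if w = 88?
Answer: -16708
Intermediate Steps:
E = 323 (E = -1 + ((6*1)*3)² = -1 + (6*3)² = -1 + 18² = -1 + 324 = 323)
w + E*(-52) = 88 + 323*(-52) = 88 - 16796 = -16708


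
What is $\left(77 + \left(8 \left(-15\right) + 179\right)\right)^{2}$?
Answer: $18496$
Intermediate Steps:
$\left(77 + \left(8 \left(-15\right) + 179\right)\right)^{2} = \left(77 + \left(-120 + 179\right)\right)^{2} = \left(77 + 59\right)^{2} = 136^{2} = 18496$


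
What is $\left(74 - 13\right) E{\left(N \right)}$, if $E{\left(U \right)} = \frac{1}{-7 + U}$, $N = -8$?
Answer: $- \frac{61}{15} \approx -4.0667$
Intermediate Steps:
$\left(74 - 13\right) E{\left(N \right)} = \frac{74 - 13}{-7 - 8} = \frac{61}{-15} = 61 \left(- \frac{1}{15}\right) = - \frac{61}{15}$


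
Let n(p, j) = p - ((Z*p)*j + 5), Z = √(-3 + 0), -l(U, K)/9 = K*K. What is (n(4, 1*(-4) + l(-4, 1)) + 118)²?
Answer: 5577 + 12168*I*√3 ≈ 5577.0 + 21076.0*I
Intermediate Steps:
l(U, K) = -9*K² (l(U, K) = -9*K*K = -9*K²)
Z = I*√3 (Z = √(-3) = I*√3 ≈ 1.732*I)
n(p, j) = -5 + p - I*j*p*√3 (n(p, j) = p - (((I*√3)*p)*j + 5) = p - ((I*p*√3)*j + 5) = p - (I*j*p*√3 + 5) = p - (5 + I*j*p*√3) = p + (-5 - I*j*p*√3) = -5 + p - I*j*p*√3)
(n(4, 1*(-4) + l(-4, 1)) + 118)² = ((-5 + 4 - 1*I*(1*(-4) - 9*1²)*4*√3) + 118)² = ((-5 + 4 - 1*I*(-4 - 9*1)*4*√3) + 118)² = ((-5 + 4 - 1*I*(-4 - 9)*4*√3) + 118)² = ((-5 + 4 - 1*I*(-13)*4*√3) + 118)² = ((-5 + 4 + 52*I*√3) + 118)² = ((-1 + 52*I*√3) + 118)² = (117 + 52*I*√3)²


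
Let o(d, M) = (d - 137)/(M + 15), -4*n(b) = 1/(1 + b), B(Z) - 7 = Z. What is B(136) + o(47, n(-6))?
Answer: 41243/301 ≈ 137.02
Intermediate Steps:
B(Z) = 7 + Z
n(b) = -1/(4*(1 + b))
o(d, M) = (-137 + d)/(15 + M)
B(136) + o(47, n(-6)) = (7 + 136) + (-137 + 47)/(15 - 1/(4 + 4*(-6))) = 143 - 90/(15 - 1/(4 - 24)) = 143 - 90/(15 - 1/(-20)) = 143 - 90/(15 - 1*(-1/20)) = 143 - 90/(15 + 1/20) = 143 - 90/(301/20) = 143 + (20/301)*(-90) = 143 - 1800/301 = 41243/301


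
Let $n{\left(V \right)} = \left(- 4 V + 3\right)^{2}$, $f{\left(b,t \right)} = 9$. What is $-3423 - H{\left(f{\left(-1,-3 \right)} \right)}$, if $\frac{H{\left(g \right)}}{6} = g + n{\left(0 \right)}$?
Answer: $-3531$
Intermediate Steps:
$n{\left(V \right)} = \left(3 - 4 V\right)^{2}$
$H{\left(g \right)} = 54 + 6 g$ ($H{\left(g \right)} = 6 \left(g + \left(-3 + 4 \cdot 0\right)^{2}\right) = 6 \left(g + \left(-3 + 0\right)^{2}\right) = 6 \left(g + \left(-3\right)^{2}\right) = 6 \left(g + 9\right) = 6 \left(9 + g\right) = 54 + 6 g$)
$-3423 - H{\left(f{\left(-1,-3 \right)} \right)} = -3423 - \left(54 + 6 \cdot 9\right) = -3423 - \left(54 + 54\right) = -3423 - 108 = -3531$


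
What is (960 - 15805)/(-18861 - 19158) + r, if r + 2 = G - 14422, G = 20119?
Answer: 216533050/38019 ≈ 5695.4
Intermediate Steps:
r = 5695 (r = -2 + (20119 - 14422) = -2 + 5697 = 5695)
(960 - 15805)/(-18861 - 19158) + r = (960 - 15805)/(-18861 - 19158) + 5695 = -14845/(-38019) + 5695 = -14845*(-1/38019) + 5695 = 14845/38019 + 5695 = 216533050/38019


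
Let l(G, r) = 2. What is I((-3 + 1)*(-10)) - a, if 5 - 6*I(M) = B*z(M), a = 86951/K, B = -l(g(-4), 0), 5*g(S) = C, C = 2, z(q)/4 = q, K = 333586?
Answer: 4543332/166793 ≈ 27.239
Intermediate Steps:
z(q) = 4*q
g(S) = 2/5 (g(S) = (1/5)*2 = 2/5)
B = -2 (B = -1*2 = -2)
a = 86951/333586 ≈ 0.26066
I(M) = 5/6 + 4*M/3 (I(M) = 5/6 - (-1)*4*M/3 = 5/6 - (-4)*M/3 = 5/6 + 4*M/3)
I((-3 + 1)*(-10)) - a = (5/6 + 4*((-3 + 1)*(-10))/3) - 1*86951/333586 = (5/6 + 4*(-2*(-10))/3) - 86951/333586 = (5/6 + (4/3)*20) - 86951/333586 = (5/6 + 80/3) - 86951/333586 = 55/2 - 86951/333586 = 4543332/166793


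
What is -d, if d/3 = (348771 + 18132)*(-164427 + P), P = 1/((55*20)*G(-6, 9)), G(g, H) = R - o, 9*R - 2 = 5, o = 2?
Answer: 2189933982696681/12100 ≈ 1.8099e+11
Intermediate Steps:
R = 7/9 (R = 2/9 + (1/9)*5 = 2/9 + 5/9 = 7/9 ≈ 0.77778)
G(g, H) = -11/9 (G(g, H) = 7/9 - 1*2 = 7/9 - 2 = -11/9)
P = -9/12100 (P = 1/((55*20)*(-11/9)) = 1/(1100*(-11/9)) = 1/(-12100/9) = -9/12100 ≈ -0.00074380)
d = -2189933982696681/12100 (d = 3*((348771 + 18132)*(-164427 - 9/12100)) = 3*(366903*(-1989566709/12100)) = 3*(-729977994232227/12100) = -2189933982696681/12100 ≈ -1.8099e+11)
-d = -1*(-2189933982696681/12100) = 2189933982696681/12100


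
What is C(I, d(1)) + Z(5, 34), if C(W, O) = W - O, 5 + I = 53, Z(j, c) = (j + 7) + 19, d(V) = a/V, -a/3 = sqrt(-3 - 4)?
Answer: 79 + 3*I*sqrt(7) ≈ 79.0 + 7.9373*I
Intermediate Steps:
a = -3*I*sqrt(7) (a = -3*sqrt(-3 - 4) = -3*I*sqrt(7) ≈ -7.9373*I)
d(V) = -3*I*sqrt(7)/V (d(V) = (-3*I*sqrt(7))/V = -3*I*sqrt(7)/V)
Z(j, c) = 26 + j (Z(j, c) = (7 + j) + 19 = 26 + j)
I = 48 (I = -5 + 53 = 48)
C(I, d(1)) + Z(5, 34) = (48 - (-3)*I*sqrt(7)/1) + (26 + 5) = (48 - (-3)*I*sqrt(7)) + 31 = (48 + 3*I*sqrt(7)) + 31 = 79 + 3*I*sqrt(7)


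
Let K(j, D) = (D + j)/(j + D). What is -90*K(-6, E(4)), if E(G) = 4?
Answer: -90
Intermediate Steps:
K(j, D) = 1 (K(j, D) = (D + j)/(D + j) = 1)
-90*K(-6, E(4)) = -90*1 = -90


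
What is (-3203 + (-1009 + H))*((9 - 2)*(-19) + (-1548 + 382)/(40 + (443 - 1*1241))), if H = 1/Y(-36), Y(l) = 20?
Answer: 1049280984/1895 ≈ 5.5371e+5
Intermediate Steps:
H = 1/20 ≈ 0.050000
(-3203 + (-1009 + H))*((9 - 2)*(-19) + (-1548 + 382)/(40 + (443 - 1*1241))) = (-3203 + (-1009 + 1/20))*((9 - 2)*(-19) + (-1548 + 382)/(40 + (443 - 1*1241))) = (-3203 - 20179/20)*(7*(-19) - 1166/(40 + (443 - 1241))) = -84239*(-133 - 1166/(40 - 798))/20 = -84239*(-133 - 1166/(-758))/20 = -84239*(-133 - 1166*(-1/758))/20 = -84239*(-133 + 583/379)/20 = -84239/20*(-49824/379) = 1049280984/1895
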